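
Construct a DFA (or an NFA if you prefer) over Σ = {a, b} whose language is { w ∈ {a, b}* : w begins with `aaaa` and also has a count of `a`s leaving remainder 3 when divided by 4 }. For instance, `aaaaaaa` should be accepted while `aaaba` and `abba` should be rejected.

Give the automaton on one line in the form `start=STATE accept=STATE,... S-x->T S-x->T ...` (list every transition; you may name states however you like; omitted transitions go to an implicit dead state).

Build one automaton per condition and run them in lockstep. The first has 6 states tracking whether the input so far still matches the prefix `aaaa`; the second has 4 states tracking the count of `a`s modulo 4. A product state is a pair (one from each), accepting exactly when both do. After merging equivalent states the machine shrinks.
A 9-state machine:
        a   b  
>  s0   s1  s2 
   s1   s3  s2 
   s2   s2  s2 
   s3   s4  s2 
   s4   s5  s2 
   s5   s6  s5 
   s6   s7  s6 
   s7   s8  s7 
 * s8   s5  s8 
(> = start, * = accepting)

start=s0 accept=s8 s0-a->s1 s0-b->s2 s1-a->s3 s1-b->s2 s2-a->s2 s2-b->s2 s3-a->s4 s3-b->s2 s4-a->s5 s4-b->s2 s5-a->s6 s5-b->s5 s6-a->s7 s6-b->s6 s7-a->s8 s7-b->s7 s8-a->s5 s8-b->s8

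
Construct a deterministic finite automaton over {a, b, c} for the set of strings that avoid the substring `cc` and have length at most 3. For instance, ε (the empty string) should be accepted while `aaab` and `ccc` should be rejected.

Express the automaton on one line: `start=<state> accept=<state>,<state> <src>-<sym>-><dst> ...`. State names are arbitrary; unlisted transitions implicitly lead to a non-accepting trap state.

start=S0 accept=S0,S1,S2,S3,S4,S6 S0-a->S1 S0-b->S1 S0-c->S2 S1-a->S3 S1-b->S3 S1-c->S4 S2-a->S3 S2-b->S3 S2-c->S5 S3-a->S6 S3-b->S6 S3-c->S6 S4-a->S6 S4-b->S6 S4-c->S5 S5-a->S5 S5-b->S5 S5-c->S5 S6-a->S5 S6-b->S5 S6-c->S5

Handle the two conditions separately and then intersect. The first has 3 states tracking partial matches of the forbidden pattern `cc`; the second has 5 states tracking the input length, saturating at 4. A product state is a pair (one from each), accepting exactly when both do. After merging equivalent states the machine shrinks.
With 7 states:
        a   b   c  
>* S0   S1  S1  S2 
 * S1   S3  S3  S4 
 * S2   S3  S3  S5 
 * S3   S6  S6  S6 
 * S4   S6  S6  S5 
   S5   S5  S5  S5 
 * S6   S5  S5  S5 
(> = start, * = accepting)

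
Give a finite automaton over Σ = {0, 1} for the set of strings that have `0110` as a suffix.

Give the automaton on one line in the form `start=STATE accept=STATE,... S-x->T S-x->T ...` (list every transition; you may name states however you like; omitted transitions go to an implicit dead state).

Remember how much of `0110` the current input suffix matches. State s0 means no match yet; s1 means the last symbol is `0`; s2 means the last 2 symbols are `01`; s3 means the last 3 symbols are `011`; s4 means the last 4 symbols are `0110`. Only s4 accepts. On a mismatch, fall back to the longest proper suffix that is still a prefix of `0110`.
        0   1  
>  s0   s1  s0 
   s1   s1  s2 
   s2   s1  s3 
   s3   s4  s0 
 * s4   s1  s2 
(> = start, * = accepting)

start=s0 accept=s4 s0-0->s1 s0-1->s0 s1-0->s1 s1-1->s2 s2-0->s1 s2-1->s3 s3-0->s4 s3-1->s0 s4-0->s1 s4-1->s2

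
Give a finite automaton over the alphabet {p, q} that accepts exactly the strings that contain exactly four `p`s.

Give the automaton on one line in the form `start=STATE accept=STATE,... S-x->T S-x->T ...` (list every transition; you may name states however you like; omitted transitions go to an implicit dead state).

Count `p`s, saturating at 5: states S0 through S4 mean 0 through 4 `p`s seen; S5 means more than 4. Each `p` increments (capped at S5); other symbols loop. Accept from {S4}.
A 6-state machine:
        p   q  
>  S0   S1  S0 
   S1   S2  S1 
   S2   S3  S2 
   S3   S4  S3 
 * S4   S5  S4 
   S5   S5  S5 
(> = start, * = accepting)

start=S0 accept=S4 S0-p->S1 S0-q->S0 S1-p->S2 S1-q->S1 S2-p->S3 S2-q->S2 S3-p->S4 S3-q->S3 S4-p->S5 S4-q->S4 S5-p->S5 S5-q->S5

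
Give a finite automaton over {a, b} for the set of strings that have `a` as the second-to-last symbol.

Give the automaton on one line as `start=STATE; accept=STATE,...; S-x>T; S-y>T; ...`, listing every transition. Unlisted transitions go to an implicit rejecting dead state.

A DFA must remember the last 2 symbols (since which symbol is second-to-last isn't known until the input ends). Use one state per possible window of the last ≤2 symbols; accept from those whose window starts with `a`.
7 states suffice.
        a   b  
>  q0   q1  q2 
   q1   q3  q4 
   q2   q5  q6 
 * q3   q3  q4 
 * q4   q5  q6 
   q5   q3  q4 
   q6   q5  q6 
(> = start, * = accepting)

start=q0; accept=q3,q4; q0-a>q1; q0-b>q2; q1-a>q3; q1-b>q4; q2-a>q5; q2-b>q6; q3-a>q3; q3-b>q4; q4-a>q5; q4-b>q6; q5-a>q3; q5-b>q4; q6-a>q5; q6-b>q6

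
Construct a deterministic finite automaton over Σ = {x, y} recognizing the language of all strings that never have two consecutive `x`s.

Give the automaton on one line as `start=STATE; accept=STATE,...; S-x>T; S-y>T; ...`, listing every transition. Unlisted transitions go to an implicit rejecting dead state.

start=s0; accept=s0,s1; s0-x>s1; s0-y>s0; s1-x>s2; s1-y>s0; s2-x>s2; s2-y>s2

Track partial matches of the forbidden pattern `xx`. State s2 is a dead state reached once `xx` has occurred; every other state accepts. s0 means no part of `xx` is currently matched.
A 3-state machine:
        x   y  
>* s0   s1  s0 
 * s1   s2  s0 
   s2   s2  s2 
(> = start, * = accepting)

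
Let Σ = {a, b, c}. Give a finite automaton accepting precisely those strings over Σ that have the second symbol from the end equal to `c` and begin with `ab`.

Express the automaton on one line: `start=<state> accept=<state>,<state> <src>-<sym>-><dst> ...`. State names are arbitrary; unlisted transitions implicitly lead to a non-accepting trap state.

start=S0 accept=S19,S20,S21 S0-a->S1 S0-b->S2 S0-c->S3 S1-a->S4 S1-b->S5 S1-c->S6 S2-a->S7 S2-b->S8 S2-c->S9 S3-a->S10 S3-b->S11 S3-c->S12 S4-a->S4 S4-b->S13 S4-c->S6 S5-a->S14 S5-b->S15 S5-c->S16 S6-a->S10 S6-b->S11 S6-c->S12 S7-a->S4 S7-b->S13 S7-c->S6 S8-a->S7 S8-b->S8 S8-c->S9 S9-a->S10 S9-b->S11 S9-c->S12 S10-a->S4 S10-b->S13 S10-c->S6 S11-a->S7 S11-b->S8 S11-c->S9 S12-a->S10 S12-b->S11 S12-c->S12 S13-a->S7 S13-b->S8 S13-c->S9 S14-a->S17 S14-b->S5 S14-c->S18 S15-a->S14 S15-b->S15 S15-c->S16 S16-a->S19 S16-b->S20 S16-c->S21 S17-a->S17 S17-b->S5 S17-c->S18 S18-a->S19 S18-b->S20 S18-c->S21 S19-a->S17 S19-b->S5 S19-c->S18 S20-a->S14 S20-b->S15 S20-c->S16 S21-a->S19 S21-b->S20 S21-c->S21

Handle the two conditions separately and then intersect. One (13 states) tracks the last 2 symbols read; the other (4 states) tracks whether the input so far still matches the prefix `ab`. Each combined state is a pair, one component from each; accept when both components accept.
          a    b    c  
>  S0     S1   S2   S3 
   S1     S4   S5   S6 
   S2     S7   S8   S9 
   S3    S10  S11  S12 
   S4     S4  S13   S6 
   S5    S14  S15  S16 
   S6    S10  S11  S12 
   S7     S4  S13   S6 
   S8     S7   S8   S9 
   S9    S10  S11  S12 
   S10    S4  S13   S6 
   S11    S7   S8   S9 
   S12   S10  S11  S12 
   S13    S7   S8   S9 
   S14   S17   S5  S18 
   S15   S14  S15  S16 
   S16   S19  S20  S21 
   S17   S17   S5  S18 
   S18   S19  S20  S21 
 * S19   S17   S5  S18 
 * S20   S14  S15  S16 
 * S21   S19  S20  S21 
(> = start, * = accepting)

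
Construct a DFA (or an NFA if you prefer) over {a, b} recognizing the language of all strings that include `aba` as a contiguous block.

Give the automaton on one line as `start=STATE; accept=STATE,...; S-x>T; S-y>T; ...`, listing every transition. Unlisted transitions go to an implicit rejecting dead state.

start=s0; accept=s3; s0-a>s1; s0-b>s0; s1-a>s1; s1-b>s2; s2-a>s3; s2-b>s0; s3-a>s3; s3-b>s3

Track how much of `aba` has been matched so far: state s0 is no progress, s3 is the absorbing accept state reached once `aba` has occurred. Intermediate states record partial matches; on a mismatch, fall back to the longest reusable overlap.
        a   b  
>  s0   s1  s0 
   s1   s1  s2 
   s2   s3  s0 
 * s3   s3  s3 
(> = start, * = accepting)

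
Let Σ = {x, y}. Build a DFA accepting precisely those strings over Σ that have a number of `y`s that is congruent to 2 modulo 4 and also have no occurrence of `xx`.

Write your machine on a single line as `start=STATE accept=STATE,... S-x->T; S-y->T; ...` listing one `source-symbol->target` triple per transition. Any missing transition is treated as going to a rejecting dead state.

start=A; accept=F,G; A-x->B; A-y->C; B-x->D; B-y->C; C-x->E; C-y->F; D-x->D; D-y->D; E-x->D; E-y->F; F-x->G; F-y->H; G-x->D; G-y->H; H-x->I; H-y->A; I-x->D; I-y->A

Run two small machines in parallel and take their product. The first has 4 states tracking the count of `y`s modulo 4; the second has 3 states tracking partial matches of the forbidden pattern `xx`. A product state is a pair (one from each), accepting exactly when both do. Equivalent product states are then merged.
       x  y 
>  A   B  C 
   B   D  C 
   C   E  F 
   D   D  D 
   E   D  F 
 * F   G  H 
 * G   D  H 
   H   I  A 
   I   D  A 
(> = start, * = accepting)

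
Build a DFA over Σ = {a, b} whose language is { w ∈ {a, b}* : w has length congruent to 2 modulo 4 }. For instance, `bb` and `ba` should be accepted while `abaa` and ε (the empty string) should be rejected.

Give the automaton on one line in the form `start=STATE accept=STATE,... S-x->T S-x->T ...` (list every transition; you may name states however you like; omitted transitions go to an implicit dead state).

start=s0 accept=s2 s0-a->s1 s0-b->s1 s1-a->s2 s1-b->s2 s2-a->s3 s2-b->s3 s3-a->s0 s3-b->s0

Count input length modulo 4: every symbol advances one step around the cycle s0 → s1 → s2 → s3 → s0. Accept at s2.
With 4 states:
        a   b  
>  s0   s1  s1 
   s1   s2  s2 
 * s2   s3  s3 
   s3   s0  s0 
(> = start, * = accepting)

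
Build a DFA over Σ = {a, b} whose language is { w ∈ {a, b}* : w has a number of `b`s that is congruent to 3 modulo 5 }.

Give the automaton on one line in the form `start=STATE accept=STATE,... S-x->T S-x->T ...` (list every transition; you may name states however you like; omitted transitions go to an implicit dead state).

Keep the running count of `b`s modulo 5: each `b` advances along the cycle s0 → s1 → s2 → s3 → s4 → s0 while other symbols loop. Accept at s3.
With 5 states:
        a   b  
>  s0   s0  s1 
   s1   s1  s2 
   s2   s2  s3 
 * s3   s3  s4 
   s4   s4  s0 
(> = start, * = accepting)

start=s0 accept=s3 s0-a->s0 s0-b->s1 s1-a->s1 s1-b->s2 s2-a->s2 s2-b->s3 s3-a->s3 s3-b->s4 s4-a->s4 s4-b->s0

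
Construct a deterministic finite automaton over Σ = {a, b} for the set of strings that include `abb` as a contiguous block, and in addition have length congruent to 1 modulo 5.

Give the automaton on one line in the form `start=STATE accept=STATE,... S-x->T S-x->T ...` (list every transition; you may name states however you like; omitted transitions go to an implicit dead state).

start=s0 accept=s18 s0-a->s1 s0-b->s2 s1-a->s3 s1-b->s4 s2-a->s3 s2-b->s5 s3-a->s6 s3-b->s7 s4-a->s6 s4-b->s8 s5-a->s6 s5-b->s9 s6-a->s10 s6-b->s11 s7-a->s10 s7-b->s12 s8-a->s12 s8-b->s12 s9-a->s10 s9-b->s13 s10-a->s14 s10-b->s15 s11-a->s14 s11-b->s16 s12-a->s16 s12-b->s16 s13-a->s14 s13-b->s0 s14-a->s1 s14-b->s17 s15-a->s1 s15-b->s18 s16-a->s18 s16-b->s18 s17-a->s3 s17-b->s19 s18-a->s19 s18-b->s19 s19-a->s8 s19-b->s8

Build one automaton per condition and run them in lockstep. One (4 states) tracks whether and how much of `abb` has been seen; the other (5 states) tracks the input length modulo 5. Each combined state is a pair, one component from each; accept when both components accept.
          a    b  
>  s0     s1   s2 
   s1     s3   s4 
   s2     s3   s5 
   s3     s6   s7 
   s4     s6   s8 
   s5     s6   s9 
   s6    s10  s11 
   s7    s10  s12 
   s8    s12  s12 
   s9    s10  s13 
   s10   s14  s15 
   s11   s14  s16 
   s12   s16  s16 
   s13   s14   s0 
   s14    s1  s17 
   s15    s1  s18 
   s16   s18  s18 
   s17    s3  s19 
 * s18   s19  s19 
   s19    s8   s8 
(> = start, * = accepting)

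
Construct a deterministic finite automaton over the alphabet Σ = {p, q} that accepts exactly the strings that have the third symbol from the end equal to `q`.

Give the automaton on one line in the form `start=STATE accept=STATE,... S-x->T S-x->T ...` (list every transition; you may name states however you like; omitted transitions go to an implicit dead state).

Because acceptance depends on a position counted from the end, the machine has to buffer the most recent 3 symbols. Make each state the string of the last up-to-3 symbols read; on input `x` shift the window left and append `x`. Accept when the buffered window has length 3 and begins with `q`.
A 15-state machine:
       p  q 
>  A   B  C 
   B   D  E 
   C   F  G 
   D   H  I 
   E   J  K 
   F   L  M 
   G   N  O 
   H   H  I 
   I   J  K 
   J   L  M 
   K   N  O 
 * L   H  I 
 * M   J  K 
 * N   L  M 
 * O   N  O 
(> = start, * = accepting)

start=A accept=L,M,N,O A-p->B A-q->C B-p->D B-q->E C-p->F C-q->G D-p->H D-q->I E-p->J E-q->K F-p->L F-q->M G-p->N G-q->O H-p->H H-q->I I-p->J I-q->K J-p->L J-q->M K-p->N K-q->O L-p->H L-q->I M-p->J M-q->K N-p->L N-q->M O-p->N O-q->O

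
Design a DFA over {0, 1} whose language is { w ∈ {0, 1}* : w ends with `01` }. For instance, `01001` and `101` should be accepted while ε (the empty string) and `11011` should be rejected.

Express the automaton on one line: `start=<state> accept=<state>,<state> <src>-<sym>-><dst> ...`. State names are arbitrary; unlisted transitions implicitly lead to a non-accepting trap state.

start=A accept=C A-0->B A-1->A B-0->B B-1->C C-0->B C-1->A

Let each state record the length of the longest suffix of the input read so far that is also a prefix of `01`. B means the last symbol is `0`; C means the last 2 symbols are `01`. Accept only at C, where the string currently ends in `01`.
A 3-state machine:
       0  1 
>  A   B  A 
   B   B  C 
 * C   B  A 
(> = start, * = accepting)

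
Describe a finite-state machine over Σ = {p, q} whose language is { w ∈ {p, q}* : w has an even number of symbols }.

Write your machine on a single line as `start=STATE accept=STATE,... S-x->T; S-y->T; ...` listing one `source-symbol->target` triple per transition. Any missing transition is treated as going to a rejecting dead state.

start=s0; accept=s0; s0-p->s1; s0-q->s1; s1-p->s0; s1-q->s0

Count input length modulo 2: every symbol advances one step around the cycle s0 → s1 → s0. Accept at s0.
A 2-state machine:
        p   q  
>* s0   s1  s1 
   s1   s0  s0 
(> = start, * = accepting)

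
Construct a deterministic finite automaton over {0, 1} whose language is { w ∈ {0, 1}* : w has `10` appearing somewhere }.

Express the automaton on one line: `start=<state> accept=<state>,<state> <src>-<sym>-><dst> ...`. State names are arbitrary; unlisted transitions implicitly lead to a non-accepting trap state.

States s0..s1 record the length of the longest prefix of `10` that matches the current input suffix. Reaching s2 means `10` has been seen, and we stay there forever. Accept from s2.
        0   1  
>  s0   s0  s1 
   s1   s2  s1 
 * s2   s2  s2 
(> = start, * = accepting)

start=s0 accept=s2 s0-0->s0 s0-1->s1 s1-0->s2 s1-1->s1 s2-0->s2 s2-1->s2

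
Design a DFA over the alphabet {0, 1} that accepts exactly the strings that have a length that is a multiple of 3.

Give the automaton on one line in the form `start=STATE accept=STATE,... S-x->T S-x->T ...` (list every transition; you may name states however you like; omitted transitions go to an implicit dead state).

start=q0 accept=q0 q0-0->q1 q0-1->q1 q1-0->q2 q1-1->q2 q2-0->q0 q2-1->q0

Count input length modulo 3: every symbol advances one step around the cycle q0 → q1 → q2 → q0. Accept at q0.
3 states suffice.
        0   1  
>* q0   q1  q1 
   q1   q2  q2 
   q2   q0  q0 
(> = start, * = accepting)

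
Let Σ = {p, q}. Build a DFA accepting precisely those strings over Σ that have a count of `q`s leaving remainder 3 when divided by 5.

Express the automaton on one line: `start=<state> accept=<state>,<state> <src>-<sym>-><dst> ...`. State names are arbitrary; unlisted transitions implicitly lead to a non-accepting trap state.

start=s0 accept=s3 s0-p->s0 s0-q->s1 s1-p->s1 s1-q->s2 s2-p->s2 s2-q->s3 s3-p->s3 s3-q->s4 s4-p->s4 s4-q->s0

Keep the running count of `q`s modulo 5: each `q` advances along the cycle s0 → s1 → s2 → s3 → s4 → s0 while other symbols loop. Accept at s3.
With 5 states:
        p   q  
>  s0   s0  s1 
   s1   s1  s2 
   s2   s2  s3 
 * s3   s3  s4 
   s4   s4  s0 
(> = start, * = accepting)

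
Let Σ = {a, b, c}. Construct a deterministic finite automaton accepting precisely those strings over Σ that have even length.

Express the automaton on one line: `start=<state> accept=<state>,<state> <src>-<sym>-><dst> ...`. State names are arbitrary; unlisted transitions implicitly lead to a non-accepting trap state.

Count input length modulo 2: every symbol advances one step around the cycle s0 → s1 → s0. Accept at s0.
A 2-state machine:
        a   b   c  
>* s0   s1  s1  s1 
   s1   s0  s0  s0 
(> = start, * = accepting)

start=s0 accept=s0 s0-a->s1 s0-b->s1 s0-c->s1 s1-a->s0 s1-b->s0 s1-c->s0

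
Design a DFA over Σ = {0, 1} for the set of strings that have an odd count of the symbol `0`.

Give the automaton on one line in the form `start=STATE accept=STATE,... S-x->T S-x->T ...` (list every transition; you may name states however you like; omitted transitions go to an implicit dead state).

start=S0 accept=S1 S0-0->S1 S0-1->S0 S1-0->S0 S1-1->S1

The only thing that matters is how many `0`s have appeared, reduced mod 2. Use one state per residue: S0 for 0, …, S1 for 1. Reading `0` moves to the next residue; anything else stays put. S1 is accepting.
        0   1  
>  S0   S1  S0 
 * S1   S0  S1 
(> = start, * = accepting)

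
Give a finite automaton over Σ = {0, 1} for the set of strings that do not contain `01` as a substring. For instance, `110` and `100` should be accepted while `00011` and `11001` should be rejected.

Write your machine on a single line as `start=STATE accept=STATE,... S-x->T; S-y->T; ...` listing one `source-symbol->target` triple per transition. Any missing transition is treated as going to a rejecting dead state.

start=S0; accept=S0,S1; S0-0->S1; S0-1->S0; S1-0->S1; S1-1->S2; S2-0->S2; S2-1->S2

This is the complement of 'contains `01`'. Use the same substring-matching states — S0 through S2 holding how much of `01` has just been matched — but flip the accepting set: everything except the trap S2 accepts.
A 3-state machine:
        0   1  
>* S0   S1  S0 
 * S1   S1  S2 
   S2   S2  S2 
(> = start, * = accepting)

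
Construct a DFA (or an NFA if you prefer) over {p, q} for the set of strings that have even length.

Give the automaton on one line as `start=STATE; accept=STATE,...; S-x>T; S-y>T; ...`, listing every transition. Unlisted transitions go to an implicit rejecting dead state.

start=s0; accept=s0; s0-p>s1; s0-q>s1; s1-p>s0; s1-q>s0

Only the length mod 2 matters, so use a 2-cycle: from any state, every input symbol moves to the next state, wrapping s1 back to s0. Mark s0 accepting.
With 2 states:
        p   q  
>* s0   s1  s1 
   s1   s0  s0 
(> = start, * = accepting)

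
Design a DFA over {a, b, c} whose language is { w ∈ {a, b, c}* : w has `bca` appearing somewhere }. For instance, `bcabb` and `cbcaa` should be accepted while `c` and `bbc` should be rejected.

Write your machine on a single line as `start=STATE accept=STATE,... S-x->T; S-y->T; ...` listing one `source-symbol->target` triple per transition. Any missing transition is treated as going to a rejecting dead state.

start=q0; accept=q3; q0-a->q0; q0-b->q1; q0-c->q0; q1-a->q0; q1-b->q1; q1-c->q2; q2-a->q3; q2-b->q1; q2-c->q0; q3-a->q3; q3-b->q3; q3-c->q3

Track how much of `bca` has been matched so far: state q0 is no progress, q3 is the absorbing accept state reached once `bca` has occurred. Intermediate states record partial matches; on a mismatch, fall back to the longest reusable overlap.
With 4 states:
        a   b   c  
>  q0   q0  q1  q0 
   q1   q0  q1  q2 
   q2   q3  q1  q0 
 * q3   q3  q3  q3 
(> = start, * = accepting)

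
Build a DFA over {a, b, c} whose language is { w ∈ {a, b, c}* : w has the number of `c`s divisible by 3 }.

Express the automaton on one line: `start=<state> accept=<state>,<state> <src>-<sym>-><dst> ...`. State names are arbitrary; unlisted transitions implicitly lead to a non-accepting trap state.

The only thing that matters is how many `c`s have appeared, reduced mod 3. Use one state per residue: S0 for 0, …, S2 for 2. Reading `c` moves to the next residue; anything else stays put. S0 is accepting.
        a   b   c  
>* S0   S0  S0  S1 
   S1   S1  S1  S2 
   S2   S2  S2  S0 
(> = start, * = accepting)

start=S0 accept=S0 S0-a->S0 S0-b->S0 S0-c->S1 S1-a->S1 S1-b->S1 S1-c->S2 S2-a->S2 S2-b->S2 S2-c->S0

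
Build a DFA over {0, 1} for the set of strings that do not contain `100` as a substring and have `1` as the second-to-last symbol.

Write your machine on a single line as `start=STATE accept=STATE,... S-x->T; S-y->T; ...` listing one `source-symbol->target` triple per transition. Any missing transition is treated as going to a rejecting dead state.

Run two small machines in parallel and take their product. The first has 4 states tracking partial matches of the forbidden pattern `100`; the second has 7 states tracking the last 2 symbols read. A product state is a pair (one from each), accepting exactly when both do. After merging equivalent states the machine shrinks.
        0   1  
>  s0   s0  s1 
   s1   s2  s3 
 * s2   s4  s1 
 * s3   s2  s3 
   s4   s4  s4 
(> = start, * = accepting)

start=s0; accept=s2,s3; s0-0->s0; s0-1->s1; s1-0->s2; s1-1->s3; s2-0->s4; s2-1->s1; s3-0->s2; s3-1->s3; s4-0->s4; s4-1->s4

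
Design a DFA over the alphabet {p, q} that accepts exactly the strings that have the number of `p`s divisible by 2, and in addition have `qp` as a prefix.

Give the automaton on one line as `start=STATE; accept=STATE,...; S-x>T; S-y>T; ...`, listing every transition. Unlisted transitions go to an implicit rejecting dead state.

Build one automaton per condition and run them in lockstep. One (2 states) tracks the count of `p`s modulo 2; the other (4 states) tracks whether the input so far still matches the prefix `qp`. Each combined state is a pair, one component from each; accept when both components accept. Minimizing collapses redundant product states.
5 states suffice.
        p   q  
>  S0   S1  S2 
   S1   S1  S1 
   S2   S3  S1 
   S3   S4  S3 
 * S4   S3  S4 
(> = start, * = accepting)

start=S0; accept=S4; S0-p>S1; S0-q>S2; S1-p>S1; S1-q>S1; S2-p>S3; S2-q>S1; S3-p>S4; S3-q>S3; S4-p>S3; S4-q>S4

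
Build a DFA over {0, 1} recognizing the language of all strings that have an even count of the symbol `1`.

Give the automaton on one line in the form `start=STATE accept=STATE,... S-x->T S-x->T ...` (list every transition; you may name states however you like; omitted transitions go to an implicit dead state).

The only thing that matters is how many `1`s have appeared, reduced mod 2. Use one state per residue: S0 for 0, …, S1 for 1. Reading `1` moves to the next residue; anything else stays put. S0 is accepting.
A 2-state machine:
        0   1  
>* S0   S0  S1 
   S1   S1  S0 
(> = start, * = accepting)

start=S0 accept=S0 S0-0->S0 S0-1->S1 S1-0->S1 S1-1->S0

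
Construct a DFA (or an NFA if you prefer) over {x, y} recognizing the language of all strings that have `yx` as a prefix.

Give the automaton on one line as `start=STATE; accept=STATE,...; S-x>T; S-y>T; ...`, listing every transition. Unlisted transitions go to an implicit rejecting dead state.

start=q0; accept=q2; q0-x>q3; q0-y>q1; q1-x>q2; q1-y>q3; q2-x>q2; q2-y>q2; q3-x>q3; q3-y>q3

Walk along `yx` while the input agrees: from q0 take `y` to q1, and so on. Any deviation drops to the rejecting sink q3. Once q2 is reached the prefix is confirmed and every continuation is accepted.
With 4 states:
        x   y  
>  q0   q3  q1 
   q1   q2  q3 
 * q2   q2  q2 
   q3   q3  q3 
(> = start, * = accepting)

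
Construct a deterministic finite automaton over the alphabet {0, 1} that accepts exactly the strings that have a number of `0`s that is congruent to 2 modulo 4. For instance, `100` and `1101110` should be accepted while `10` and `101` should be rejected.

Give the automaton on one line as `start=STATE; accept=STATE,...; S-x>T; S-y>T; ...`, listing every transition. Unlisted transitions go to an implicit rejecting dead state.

start=A; accept=C; A-0>B; A-1>A; B-0>C; B-1>B; C-0>D; C-1>C; D-0>A; D-1>D

Keep the running count of `0`s modulo 4: each `0` advances along the cycle A → B → C → D → A while other symbols loop. Accept at C.
A 4-state machine:
       0  1 
>  A   B  A 
   B   C  B 
 * C   D  C 
   D   A  D 
(> = start, * = accepting)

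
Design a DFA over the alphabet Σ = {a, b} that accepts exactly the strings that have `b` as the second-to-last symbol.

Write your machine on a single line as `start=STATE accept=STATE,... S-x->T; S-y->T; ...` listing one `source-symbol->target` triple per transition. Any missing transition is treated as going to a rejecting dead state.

start=s0; accept=s5,s6; s0-a->s1; s0-b->s2; s1-a->s3; s1-b->s4; s2-a->s5; s2-b->s6; s3-a->s3; s3-b->s4; s4-a->s5; s4-b->s6; s5-a->s3; s5-b->s4; s6-a->s5; s6-b->s6

A DFA must remember the last 2 symbols (since which symbol is second-to-last isn't known until the input ends). Use one state per possible window of the last ≤2 symbols; accept from those whose window starts with `b`.
A 7-state machine:
        a   b  
>  s0   s1  s2 
   s1   s3  s4 
   s2   s5  s6 
   s3   s3  s4 
   s4   s5  s6 
 * s5   s3  s4 
 * s6   s5  s6 
(> = start, * = accepting)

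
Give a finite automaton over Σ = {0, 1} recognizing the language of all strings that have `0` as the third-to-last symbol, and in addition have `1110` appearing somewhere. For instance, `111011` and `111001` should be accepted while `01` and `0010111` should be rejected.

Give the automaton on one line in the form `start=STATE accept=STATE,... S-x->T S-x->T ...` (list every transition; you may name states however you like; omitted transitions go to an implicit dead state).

start=S0 accept=S18,S19,S20,S21 S0-0->S1 S0-1->S2 S1-0->S3 S1-1->S4 S2-0->S5 S2-1->S6 S3-0->S7 S3-1->S8 S4-0->S9 S4-1->S10 S5-0->S11 S5-1->S12 S6-0->S13 S6-1->S14 S7-0->S7 S7-1->S8 S8-0->S9 S8-1->S10 S9-0->S11 S9-1->S12 S10-0->S13 S10-1->S14 S11-0->S7 S11-1->S8 S12-0->S9 S12-1->S10 S13-0->S11 S13-1->S12 S14-0->S15 S14-1->S14 S15-0->S16 S15-1->S17 S16-0->S18 S16-1->S19 S17-0->S20 S17-1->S21 S18-0->S18 S18-1->S19 S19-0->S20 S19-1->S21 S20-0->S16 S20-1->S17 S21-0->S15 S21-1->S22 S22-0->S15 S22-1->S22

Handle the two conditions separately and then intersect. One (15 states) tracks the last 3 symbols read; the other (5 states) tracks whether and how much of `1110` has been seen. Each combined state is a pair, one component from each; accept when both components accept.
With 23 states:
          0    1  
>  S0     S1   S2 
   S1     S3   S4 
   S2     S5   S6 
   S3     S7   S8 
   S4     S9  S10 
   S5    S11  S12 
   S6    S13  S14 
   S7     S7   S8 
   S8     S9  S10 
   S9    S11  S12 
   S10   S13  S14 
   S11    S7   S8 
   S12    S9  S10 
   S13   S11  S12 
   S14   S15  S14 
   S15   S16  S17 
   S16   S18  S19 
   S17   S20  S21 
 * S18   S18  S19 
 * S19   S20  S21 
 * S20   S16  S17 
 * S21   S15  S22 
   S22   S15  S22 
(> = start, * = accepting)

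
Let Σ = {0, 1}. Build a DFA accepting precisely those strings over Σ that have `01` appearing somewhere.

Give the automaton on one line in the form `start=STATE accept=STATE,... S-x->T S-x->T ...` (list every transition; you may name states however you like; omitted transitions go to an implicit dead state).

Track how much of `01` has been matched so far: state A is no progress, C is the absorbing accept state reached once `01` has occurred. Intermediate states record partial matches; on a mismatch, fall back to the longest reusable overlap.
3 states suffice.
       0  1 
>  A   B  A 
   B   B  C 
 * C   C  C 
(> = start, * = accepting)

start=A accept=C A-0->B A-1->A B-0->B B-1->C C-0->C C-1->C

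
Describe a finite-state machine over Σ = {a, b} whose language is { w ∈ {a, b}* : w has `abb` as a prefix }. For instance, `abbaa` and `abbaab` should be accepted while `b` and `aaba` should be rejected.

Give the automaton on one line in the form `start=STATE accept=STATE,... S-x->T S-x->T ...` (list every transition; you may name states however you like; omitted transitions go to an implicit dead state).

Walk along `abb` while the input agrees: from S0 take `a` to S1, and so on. Any deviation drops to the rejecting sink S4. Once S3 is reached the prefix is confirmed and every continuation is accepted.
With 5 states:
        a   b  
>  S0   S1  S4 
   S1   S4  S2 
   S2   S4  S3 
 * S3   S3  S3 
   S4   S4  S4 
(> = start, * = accepting)

start=S0 accept=S3 S0-a->S1 S0-b->S4 S1-a->S4 S1-b->S2 S2-a->S4 S2-b->S3 S3-a->S3 S3-b->S3 S4-a->S4 S4-b->S4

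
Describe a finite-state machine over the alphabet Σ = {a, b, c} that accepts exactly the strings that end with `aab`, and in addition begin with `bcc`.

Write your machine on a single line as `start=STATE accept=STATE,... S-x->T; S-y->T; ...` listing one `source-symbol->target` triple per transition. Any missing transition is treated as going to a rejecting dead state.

Handle the two conditions separately and then intersect. One (4 states) tracks how much of the suffix `aab` has currently been matched; the other (5 states) tracks whether the input so far still matches the prefix `bcc`. Each combined state is a pair, one component from each; accept when both components accept.
With 11 states:
          a    b    c  
>  q0     q1   q2   q3 
   q1     q4   q3   q3 
   q2     q1   q3   q5 
   q3     q1   q3   q3 
   q4     q4   q6   q3 
   q5     q1   q3   q7 
   q6     q1   q3   q3 
   q7     q8   q7   q7 
   q8     q9   q7   q7 
   q9     q9  q10   q7 
 * q10    q8   q7   q7 
(> = start, * = accepting)

start=q0; accept=q10; q0-a->q1; q0-b->q2; q0-c->q3; q1-a->q4; q1-b->q3; q1-c->q3; q2-a->q1; q2-b->q3; q2-c->q5; q3-a->q1; q3-b->q3; q3-c->q3; q4-a->q4; q4-b->q6; q4-c->q3; q5-a->q1; q5-b->q3; q5-c->q7; q6-a->q1; q6-b->q3; q6-c->q3; q7-a->q8; q7-b->q7; q7-c->q7; q8-a->q9; q8-b->q7; q8-c->q7; q9-a->q9; q9-b->q10; q9-c->q7; q10-a->q8; q10-b->q7; q10-c->q7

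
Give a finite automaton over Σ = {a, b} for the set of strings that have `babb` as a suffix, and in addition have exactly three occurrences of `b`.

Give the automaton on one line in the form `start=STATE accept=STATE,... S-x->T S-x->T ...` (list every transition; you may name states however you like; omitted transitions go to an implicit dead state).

start=q0 accept=q5 q0-a->q0 q0-b->q1 q1-a->q2 q1-b->q3 q2-a->q3 q2-b->q4 q3-a->q3 q3-b->q3 q4-a->q3 q4-b->q5 q5-a->q3 q5-b->q3

Run two small machines in parallel and take their product. One (5 states) tracks how much of the suffix `babb` has currently been matched; the other (5 states) tracks the count of `b`s, saturating at 4. Each combined state is a pair, one component from each; accept when both components accept. After merging equivalent states the machine shrinks.
6 states suffice.
        a   b  
>  q0   q0  q1 
   q1   q2  q3 
   q2   q3  q4 
   q3   q3  q3 
   q4   q3  q5 
 * q5   q3  q3 
(> = start, * = accepting)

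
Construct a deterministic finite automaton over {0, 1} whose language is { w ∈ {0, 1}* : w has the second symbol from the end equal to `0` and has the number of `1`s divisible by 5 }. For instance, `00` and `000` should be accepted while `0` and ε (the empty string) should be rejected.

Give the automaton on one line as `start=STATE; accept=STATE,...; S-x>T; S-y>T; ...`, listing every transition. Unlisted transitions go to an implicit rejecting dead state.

Run two small machines in parallel and take their product. One (7 states) tracks the last 2 symbols read; the other (5 states) tracks the count of `1`s modulo 5. Each combined state is a pair, one component from each; accept when both components accept. Minimizing collapses redundant product states.
        0   1  
>  q0   q1  q2 
   q1   q3  q2 
   q2   q2  q4 
 * q3   q3  q2 
   q4   q4  q5 
   q5   q5  q6 
   q6   q7  q0 
   q7   q7  q8 
 * q8   q1  q2 
(> = start, * = accepting)

start=q0; accept=q3,q8; q0-0>q1; q0-1>q2; q1-0>q3; q1-1>q2; q2-0>q2; q2-1>q4; q3-0>q3; q3-1>q2; q4-0>q4; q4-1>q5; q5-0>q5; q5-1>q6; q6-0>q7; q6-1>q0; q7-0>q7; q7-1>q8; q8-0>q1; q8-1>q2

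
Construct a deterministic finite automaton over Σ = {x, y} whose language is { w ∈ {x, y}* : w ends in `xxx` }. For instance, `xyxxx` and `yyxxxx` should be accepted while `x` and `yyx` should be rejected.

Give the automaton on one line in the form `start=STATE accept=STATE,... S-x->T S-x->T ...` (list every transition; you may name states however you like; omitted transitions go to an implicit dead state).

start=q0 accept=q3 q0-x->q1 q0-y->q0 q1-x->q2 q1-y->q0 q2-x->q3 q2-y->q0 q3-x->q3 q3-y->q0

Remember how much of `xxx` the current input suffix matches. State q0 means no match yet; q1 means the last symbol is `x`; q2 means the last 2 symbols are `xx`; q3 means the last 3 symbols are `xxx`. Only q3 accepts. On a mismatch, fall back to the longest proper suffix that is still a prefix of `xxx`.
        x   y  
>  q0   q1  q0 
   q1   q2  q0 
   q2   q3  q0 
 * q3   q3  q0 
(> = start, * = accepting)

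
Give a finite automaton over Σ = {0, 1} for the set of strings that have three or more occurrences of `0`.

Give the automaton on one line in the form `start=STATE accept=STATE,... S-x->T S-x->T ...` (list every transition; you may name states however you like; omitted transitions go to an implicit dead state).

start=q0 accept=q3,q4 q0-0->q1 q0-1->q0 q1-0->q2 q1-1->q1 q2-0->q3 q2-1->q2 q3-0->q4 q3-1->q3 q4-0->q4 q4-1->q4

Count `0`s, saturating at 4: states q0 through q3 mean 0 through 3 `0`s seen; q4 means more than 3. Each `0` increments (capped at q4); other symbols loop. Accept from {q3, q4}.
A 5-state machine:
        0   1  
>  q0   q1  q0 
   q1   q2  q1 
   q2   q3  q2 
 * q3   q4  q3 
 * q4   q4  q4 
(> = start, * = accepting)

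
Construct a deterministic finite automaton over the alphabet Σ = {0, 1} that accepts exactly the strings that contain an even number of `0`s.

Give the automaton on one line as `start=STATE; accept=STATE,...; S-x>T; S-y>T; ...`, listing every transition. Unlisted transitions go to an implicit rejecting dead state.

The only thing that matters is how many `0`s have appeared, reduced mod 2. Use one state per residue: A for 0, …, B for 1. Reading `0` moves to the next residue; anything else stays put. A is accepting.
2 states suffice.
       0  1 
>* A   B  A 
   B   A  B 
(> = start, * = accepting)

start=A; accept=A; A-0>B; A-1>A; B-0>A; B-1>B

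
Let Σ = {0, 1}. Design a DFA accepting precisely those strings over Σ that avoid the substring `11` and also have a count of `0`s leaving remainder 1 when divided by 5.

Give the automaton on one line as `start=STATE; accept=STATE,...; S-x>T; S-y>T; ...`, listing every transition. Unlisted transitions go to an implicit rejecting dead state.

start=q0; accept=q1,q4; q0-0>q1; q0-1>q2; q1-0>q3; q1-1>q4; q2-0>q1; q2-1>q5; q3-0>q6; q3-1>q7; q4-0>q3; q4-1>q5; q5-0>q5; q5-1>q5; q6-0>q8; q6-1>q9; q7-0>q6; q7-1>q5; q8-0>q0; q8-1>q10; q9-0>q8; q9-1>q5; q10-0>q0; q10-1>q5

Handle the two conditions separately and then intersect. One (3 states) tracks partial matches of the forbidden pattern `11`; the other (5 states) tracks the count of `0`s modulo 5. Each combined state is a pair, one component from each; accept when both components accept. Minimizing collapses redundant product states.
          0    1  
>  q0     q1   q2 
 * q1     q3   q4 
   q2     q1   q5 
   q3     q6   q7 
 * q4     q3   q5 
   q5     q5   q5 
   q6     q8   q9 
   q7     q6   q5 
   q8     q0  q10 
   q9     q8   q5 
   q10    q0   q5 
(> = start, * = accepting)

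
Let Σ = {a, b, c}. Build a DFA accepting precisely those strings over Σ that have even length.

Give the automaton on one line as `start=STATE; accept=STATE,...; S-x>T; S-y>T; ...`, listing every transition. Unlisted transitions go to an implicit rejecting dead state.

start=s0; accept=s0; s0-a>s1; s0-b>s1; s0-c>s1; s1-a>s0; s1-b>s0; s1-c>s0

Only the length mod 2 matters, so use a 2-cycle: from any state, every input symbol moves to the next state, wrapping s1 back to s0. Mark s0 accepting.
With 2 states:
        a   b   c  
>* s0   s1  s1  s1 
   s1   s0  s0  s0 
(> = start, * = accepting)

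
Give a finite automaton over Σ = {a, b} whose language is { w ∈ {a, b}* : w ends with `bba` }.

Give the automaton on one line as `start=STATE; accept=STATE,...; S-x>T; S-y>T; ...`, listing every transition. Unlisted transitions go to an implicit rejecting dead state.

Let each state record the length of the longest suffix of the input read so far that is also a prefix of `bba`. S1 means the last symbol is `b`; S2 means the last 2 symbols are `bb`; S3 means the last 3 symbols are `bba`. Accept only at S3, where the string currently ends in `bba`.
With 4 states:
        a   b  
>  S0   S0  S1 
   S1   S0  S2 
   S2   S3  S2 
 * S3   S0  S1 
(> = start, * = accepting)

start=S0; accept=S3; S0-a>S0; S0-b>S1; S1-a>S0; S1-b>S2; S2-a>S3; S2-b>S2; S3-a>S0; S3-b>S1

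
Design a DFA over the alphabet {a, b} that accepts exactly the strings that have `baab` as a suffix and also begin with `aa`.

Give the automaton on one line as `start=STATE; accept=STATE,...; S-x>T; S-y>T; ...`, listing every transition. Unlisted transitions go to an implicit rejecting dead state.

Run two small machines in parallel and take their product. The first has 5 states tracking how much of the suffix `baab` has currently been matched; the second has 4 states tracking whether the input so far still matches the prefix `aa`. A product state is a pair (one from each), accepting exactly when both do. After merging equivalent states the machine shrinks.
An 8-state machine:
        a   b  
>  S0   S1  S2 
   S1   S3  S2 
   S2   S2  S2 
   S3   S3  S4 
   S4   S5  S4 
   S5   S6  S4 
   S6   S3  S7 
 * S7   S5  S4 
(> = start, * = accepting)

start=S0; accept=S7; S0-a>S1; S0-b>S2; S1-a>S3; S1-b>S2; S2-a>S2; S2-b>S2; S3-a>S3; S3-b>S4; S4-a>S5; S4-b>S4; S5-a>S6; S5-b>S4; S6-a>S3; S6-b>S7; S7-a>S5; S7-b>S4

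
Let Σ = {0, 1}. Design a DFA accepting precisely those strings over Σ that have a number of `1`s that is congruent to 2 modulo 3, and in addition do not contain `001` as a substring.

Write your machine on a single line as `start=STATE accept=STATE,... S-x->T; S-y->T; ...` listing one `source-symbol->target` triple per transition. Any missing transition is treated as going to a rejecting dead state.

start=q0; accept=q5,q6,q7; q0-0->q1; q0-1->q2; q1-0->q3; q1-1->q2; q2-0->q4; q2-1->q5; q3-0->q3; q3-1->q3; q4-0->q3; q4-1->q5; q5-0->q6; q5-1->q0; q6-0->q7; q6-1->q0; q7-0->q7; q7-1->q3

Run two small machines in parallel and take their product. One (3 states) tracks the count of `1`s modulo 3; the other (4 states) tracks partial matches of the forbidden pattern `001`. Each combined state is a pair, one component from each; accept when both components accept. Minimizing collapses redundant product states.
8 states suffice.
        0   1  
>  q0   q1  q2 
   q1   q3  q2 
   q2   q4  q5 
   q3   q3  q3 
   q4   q3  q5 
 * q5   q6  q0 
 * q6   q7  q0 
 * q7   q7  q3 
(> = start, * = accepting)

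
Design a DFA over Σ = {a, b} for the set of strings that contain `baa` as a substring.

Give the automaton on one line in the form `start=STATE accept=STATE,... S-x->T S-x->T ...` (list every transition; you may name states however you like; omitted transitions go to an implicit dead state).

Track how much of `baa` has been matched so far: state q0 is no progress, q3 is the absorbing accept state reached once `baa` has occurred. Intermediate states record partial matches; on a mismatch, fall back to the longest reusable overlap.
        a   b  
>  q0   q0  q1 
   q1   q2  q1 
   q2   q3  q1 
 * q3   q3  q3 
(> = start, * = accepting)

start=q0 accept=q3 q0-a->q0 q0-b->q1 q1-a->q2 q1-b->q1 q2-a->q3 q2-b->q1 q3-a->q3 q3-b->q3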